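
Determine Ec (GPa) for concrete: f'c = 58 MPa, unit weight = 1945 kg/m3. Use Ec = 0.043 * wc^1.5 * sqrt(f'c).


Ec = 0.043 * 1945^1.5 * sqrt(58) / 1000
= 28.09 GPa

28.09


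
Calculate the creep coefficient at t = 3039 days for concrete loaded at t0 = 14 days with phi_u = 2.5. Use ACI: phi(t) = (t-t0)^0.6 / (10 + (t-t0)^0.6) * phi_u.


dt = 3039 - 14 = 3025
phi = 3025^0.6 / (10 + 3025^0.6) * 2.5
= 2.311

2.311


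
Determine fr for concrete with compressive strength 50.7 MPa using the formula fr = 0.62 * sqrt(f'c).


fr = 0.62 * sqrt(50.7)
= 4.415 MPa

4.415


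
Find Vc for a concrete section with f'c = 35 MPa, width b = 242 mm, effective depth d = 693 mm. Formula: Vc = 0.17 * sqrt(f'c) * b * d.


Vc = 0.17 * sqrt(35) * 242 * 693 / 1000
= 168.67 kN

168.67


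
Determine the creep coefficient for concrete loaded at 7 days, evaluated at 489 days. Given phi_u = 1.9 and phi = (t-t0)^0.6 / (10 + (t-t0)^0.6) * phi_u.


dt = 489 - 7 = 482
phi = 482^0.6 / (10 + 482^0.6) * 1.9
= 1.525

1.525


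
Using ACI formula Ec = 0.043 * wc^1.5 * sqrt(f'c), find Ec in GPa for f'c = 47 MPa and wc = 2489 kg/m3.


Ec = 0.043 * 2489^1.5 * sqrt(47) / 1000
= 36.61 GPa

36.61


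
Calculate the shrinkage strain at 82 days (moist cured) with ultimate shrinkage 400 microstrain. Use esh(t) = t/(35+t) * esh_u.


esh(82) = 82 / (35 + 82) * 400
= 82 / 117 * 400
= 280.3 microstrain

280.3


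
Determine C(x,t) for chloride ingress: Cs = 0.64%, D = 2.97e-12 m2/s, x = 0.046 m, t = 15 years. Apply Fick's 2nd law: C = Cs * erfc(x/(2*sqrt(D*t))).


t_seconds = 15 * 365.25 * 24 * 3600 = 473364000.0 s
arg = 0.046 / (2 * sqrt(2.97e-12 * 473364000.0))
= 0.6134
erfc(0.6134) = 0.3857
C = 0.64 * 0.3857 = 0.2468%

0.2468


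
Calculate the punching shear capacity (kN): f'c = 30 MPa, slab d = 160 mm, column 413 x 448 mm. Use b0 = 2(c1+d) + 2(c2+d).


b0 = 2*(413 + 160) + 2*(448 + 160) = 2362 mm
Vc = 0.33 * sqrt(30) * 2362 * 160 / 1000
= 683.08 kN

683.08


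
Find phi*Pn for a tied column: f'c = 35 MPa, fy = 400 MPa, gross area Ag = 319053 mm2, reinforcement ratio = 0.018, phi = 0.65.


Ast = rho * Ag = 0.018 * 319053 = 5742.954 mm2
phi*Pn = 0.65 * 0.80 * (0.85 * 35 * (319053 - 5742.954) + 400 * 5742.954) / 1000
= 6041.44 kN

6041.44


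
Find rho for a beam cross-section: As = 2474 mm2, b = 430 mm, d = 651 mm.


rho = As / (b * d)
= 2474 / (430 * 651)
= 0.0088

0.0088


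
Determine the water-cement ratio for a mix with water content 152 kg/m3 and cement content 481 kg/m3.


w/c = water / cement
w/c = 152 / 481 = 0.316

0.316


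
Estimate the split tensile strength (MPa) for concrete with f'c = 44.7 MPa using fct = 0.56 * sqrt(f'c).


fct = 0.56 * sqrt(44.7)
= 0.56 * 6.686
= 3.744 MPa

3.744


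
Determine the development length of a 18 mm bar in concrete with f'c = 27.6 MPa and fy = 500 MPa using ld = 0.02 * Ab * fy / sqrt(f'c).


Ab = pi * 18^2 / 4 = 254.469 mm2
ld = 0.02 * 254.469 * 500 / sqrt(27.6)
= 484.4 mm

484.4


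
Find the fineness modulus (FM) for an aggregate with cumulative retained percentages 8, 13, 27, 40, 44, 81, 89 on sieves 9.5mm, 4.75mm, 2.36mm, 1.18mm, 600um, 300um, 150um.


FM = sum(cumulative % retained) / 100
= 302 / 100
= 3.02

3.02


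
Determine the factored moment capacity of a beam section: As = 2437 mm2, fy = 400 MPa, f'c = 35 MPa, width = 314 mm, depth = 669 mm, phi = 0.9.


a = As * fy / (0.85 * f'c * b)
= 2437 * 400 / (0.85 * 35 * 314)
= 104.3515 mm
Mn = As * fy * (d - a/2) / 10^6
= 601.2803 kN-m
phi*Mn = 0.9 * 601.2803 = 541.15 kN-m

541.15


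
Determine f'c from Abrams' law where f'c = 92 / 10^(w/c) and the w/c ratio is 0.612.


f'c = 92 / 10^0.612
= 92 / 4.093
= 22.48 MPa

22.48


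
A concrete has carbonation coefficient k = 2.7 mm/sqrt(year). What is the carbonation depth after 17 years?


depth = k * sqrt(t)
= 2.7 * sqrt(17)
= 11.13 mm

11.13


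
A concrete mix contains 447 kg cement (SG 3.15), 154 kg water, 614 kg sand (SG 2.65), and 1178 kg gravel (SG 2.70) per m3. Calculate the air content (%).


Vol cement = 447 / (3.15 * 1000) = 0.141905 m3
Vol water = 154 / 1000 = 0.154 m3
Vol sand = 614 / (2.65 * 1000) = 0.231698 m3
Vol gravel = 1178 / (2.70 * 1000) = 0.436296 m3
Total solid + water volume = 0.963899 m3
Air = (1 - 0.963899) * 100 = 3.61%

3.61


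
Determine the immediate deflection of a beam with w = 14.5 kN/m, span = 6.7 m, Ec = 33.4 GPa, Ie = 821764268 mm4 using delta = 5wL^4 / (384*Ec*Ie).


Convert: L = 6.7 m = 6700 mm, Ec = 33.4 GPa = 33400 MPa
delta = 5 * 14.5 * 6700^4 / (384 * 33400 * 821764268)
= 13.86 mm

13.86


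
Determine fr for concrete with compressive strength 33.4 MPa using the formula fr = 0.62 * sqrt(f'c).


fr = 0.62 * sqrt(33.4)
= 3.583 MPa

3.583


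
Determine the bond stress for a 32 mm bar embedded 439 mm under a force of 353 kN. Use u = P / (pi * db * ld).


u = P / (pi * db * ld)
= 353 * 1000 / (pi * 32 * 439)
= 7.999 MPa

7.999


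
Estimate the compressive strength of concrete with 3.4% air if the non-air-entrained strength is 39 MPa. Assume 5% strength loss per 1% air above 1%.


Strength loss = (3.4 - 1) * 5 = 12.0%
f'c = 39 * (1 - 12.0/100)
= 34.32 MPa

34.32


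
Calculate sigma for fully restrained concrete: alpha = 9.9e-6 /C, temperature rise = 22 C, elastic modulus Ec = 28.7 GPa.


sigma = alpha * dT * Ec
= 9.9e-6 * 22 * 28.7 * 1000
= 6.251 MPa

6.251


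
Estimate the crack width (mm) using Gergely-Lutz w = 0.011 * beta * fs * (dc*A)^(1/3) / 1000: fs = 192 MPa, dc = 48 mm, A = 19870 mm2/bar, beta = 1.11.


w = 0.011 * beta * fs * (dc * A)^(1/3) / 1000
= 0.011 * 1.11 * 192 * (48 * 19870)^(1/3) / 1000
= 0.231 mm

0.231


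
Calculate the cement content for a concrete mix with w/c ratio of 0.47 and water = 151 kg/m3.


Cement = water / (w/c)
= 151 / 0.47
= 321.3 kg/m3

321.3


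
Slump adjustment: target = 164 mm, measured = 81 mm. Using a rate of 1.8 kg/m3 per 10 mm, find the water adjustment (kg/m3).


Difference = 164 - 81 = 83 mm
Water adjustment = 83 * 1.8 / 10 = 14.9 kg/m3

14.9


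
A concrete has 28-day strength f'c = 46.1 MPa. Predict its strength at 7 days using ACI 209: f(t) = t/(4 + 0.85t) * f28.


f(7) = 7 / (4 + 0.85 * 7) * 46.1
= 7 / 9.95 * 46.1
= 32.43 MPa

32.43


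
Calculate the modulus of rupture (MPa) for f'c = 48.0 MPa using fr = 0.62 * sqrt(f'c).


fr = 0.62 * sqrt(48.0)
= 4.295 MPa

4.295


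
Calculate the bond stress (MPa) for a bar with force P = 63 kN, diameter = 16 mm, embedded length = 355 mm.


u = P / (pi * db * ld)
= 63 * 1000 / (pi * 16 * 355)
= 3.531 MPa

3.531


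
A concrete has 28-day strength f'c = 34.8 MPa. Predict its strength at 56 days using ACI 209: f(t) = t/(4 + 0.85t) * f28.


f(56) = 56 / (4 + 0.85 * 56) * 34.8
= 56 / 51.6 * 34.8
= 37.77 MPa

37.77


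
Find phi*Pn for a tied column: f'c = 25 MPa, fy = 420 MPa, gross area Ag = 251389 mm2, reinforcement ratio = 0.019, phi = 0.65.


Ast = rho * Ag = 0.019 * 251389 = 4776.391 mm2
phi*Pn = 0.65 * 0.80 * (0.85 * 25 * (251389 - 4776.391) + 420 * 4776.391) / 1000
= 3768.23 kN

3768.23


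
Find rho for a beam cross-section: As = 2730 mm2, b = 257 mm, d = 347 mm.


rho = As / (b * d)
= 2730 / (257 * 347)
= 0.0306

0.0306


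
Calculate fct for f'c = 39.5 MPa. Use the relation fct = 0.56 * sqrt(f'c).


fct = 0.56 * sqrt(39.5)
= 0.56 * 6.285
= 3.52 MPa

3.52


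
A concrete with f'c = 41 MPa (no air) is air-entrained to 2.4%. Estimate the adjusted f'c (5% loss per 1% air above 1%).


Strength loss = (2.4 - 1) * 5 = 7.0%
f'c = 41 * (1 - 7.0/100)
= 38.13 MPa

38.13


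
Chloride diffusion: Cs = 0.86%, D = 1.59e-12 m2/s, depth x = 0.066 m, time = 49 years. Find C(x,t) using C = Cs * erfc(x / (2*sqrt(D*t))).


t_seconds = 49 * 365.25 * 24 * 3600 = 1546322400.0 s
arg = 0.066 / (2 * sqrt(1.59e-12 * 1546322400.0))
= 0.6655
erfc(0.6655) = 0.3466
C = 0.86 * 0.3466 = 0.2981%

0.2981


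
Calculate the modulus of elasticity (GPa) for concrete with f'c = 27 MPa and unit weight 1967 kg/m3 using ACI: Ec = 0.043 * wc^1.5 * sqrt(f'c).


Ec = 0.043 * 1967^1.5 * sqrt(27) / 1000
= 19.49 GPa

19.49


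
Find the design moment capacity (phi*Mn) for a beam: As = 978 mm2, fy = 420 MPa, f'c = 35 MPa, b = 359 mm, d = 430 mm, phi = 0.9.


a = As * fy / (0.85 * f'c * b)
= 978 * 420 / (0.85 * 35 * 359)
= 38.4598 mm
Mn = As * fy * (d - a/2) / 10^6
= 168.7279 kN-m
phi*Mn = 0.9 * 168.7279 = 151.86 kN-m

151.86


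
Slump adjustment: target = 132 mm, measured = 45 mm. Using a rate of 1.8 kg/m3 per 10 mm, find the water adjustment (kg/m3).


Difference = 132 - 45 = 87 mm
Water adjustment = 87 * 1.8 / 10 = 15.7 kg/m3

15.7


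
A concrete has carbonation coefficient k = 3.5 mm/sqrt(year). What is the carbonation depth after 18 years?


depth = k * sqrt(t)
= 3.5 * sqrt(18)
= 14.85 mm

14.85


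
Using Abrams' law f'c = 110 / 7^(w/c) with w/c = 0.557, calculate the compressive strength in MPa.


f'c = 110 / 7^0.557
= 110 / 2.956
= 37.21 MPa

37.21


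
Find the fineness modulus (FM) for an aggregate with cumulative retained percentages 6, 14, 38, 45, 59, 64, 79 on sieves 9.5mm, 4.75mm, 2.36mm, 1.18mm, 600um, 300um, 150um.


FM = sum(cumulative % retained) / 100
= 305 / 100
= 3.05

3.05


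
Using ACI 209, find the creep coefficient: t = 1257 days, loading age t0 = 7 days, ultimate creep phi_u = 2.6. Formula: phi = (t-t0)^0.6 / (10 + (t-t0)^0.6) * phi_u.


dt = 1257 - 7 = 1250
phi = 1250^0.6 / (10 + 1250^0.6) * 2.6
= 2.283

2.283


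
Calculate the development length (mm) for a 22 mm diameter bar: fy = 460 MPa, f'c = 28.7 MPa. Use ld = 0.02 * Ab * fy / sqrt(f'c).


Ab = pi * 22^2 / 4 = 380.133 mm2
ld = 0.02 * 380.133 * 460 / sqrt(28.7)
= 652.8 mm

652.8


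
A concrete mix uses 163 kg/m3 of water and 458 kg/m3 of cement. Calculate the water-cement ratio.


w/c = water / cement
w/c = 163 / 458 = 0.356

0.356


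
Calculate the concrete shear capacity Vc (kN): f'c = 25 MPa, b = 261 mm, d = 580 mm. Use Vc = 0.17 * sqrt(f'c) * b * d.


Vc = 0.17 * sqrt(25) * 261 * 580 / 1000
= 128.67 kN

128.67


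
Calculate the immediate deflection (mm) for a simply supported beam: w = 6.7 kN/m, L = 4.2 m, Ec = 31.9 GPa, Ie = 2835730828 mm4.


Convert: L = 4.2 m = 4200 mm, Ec = 31.9 GPa = 31900 MPa
delta = 5 * 6.7 * 4200^4 / (384 * 31900 * 2835730828)
= 0.3 mm

0.3


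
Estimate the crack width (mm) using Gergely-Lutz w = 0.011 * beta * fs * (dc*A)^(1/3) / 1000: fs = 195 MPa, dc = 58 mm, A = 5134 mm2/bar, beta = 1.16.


w = 0.011 * beta * fs * (dc * A)^(1/3) / 1000
= 0.011 * 1.16 * 195 * (58 * 5134)^(1/3) / 1000
= 0.166 mm

0.166


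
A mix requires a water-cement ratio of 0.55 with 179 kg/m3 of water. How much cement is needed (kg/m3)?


Cement = water / (w/c)
= 179 / 0.55
= 325.5 kg/m3

325.5


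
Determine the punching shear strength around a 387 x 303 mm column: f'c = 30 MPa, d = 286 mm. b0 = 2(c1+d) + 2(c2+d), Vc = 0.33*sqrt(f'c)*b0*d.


b0 = 2*(387 + 286) + 2*(303 + 286) = 2524 mm
Vc = 0.33 * sqrt(30) * 2524 * 286 / 1000
= 1304.76 kN

1304.76


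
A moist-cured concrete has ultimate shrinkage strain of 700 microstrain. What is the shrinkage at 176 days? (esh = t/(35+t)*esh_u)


esh(176) = 176 / (35 + 176) * 700
= 176 / 211 * 700
= 583.9 microstrain

583.9


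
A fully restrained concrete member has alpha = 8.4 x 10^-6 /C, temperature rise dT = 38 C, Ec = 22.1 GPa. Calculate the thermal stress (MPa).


sigma = alpha * dT * Ec
= 8.4e-6 * 38 * 22.1 * 1000
= 7.054 MPa

7.054


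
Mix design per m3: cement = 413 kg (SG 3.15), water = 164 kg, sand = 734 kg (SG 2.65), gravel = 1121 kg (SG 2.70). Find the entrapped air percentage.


Vol cement = 413 / (3.15 * 1000) = 0.131111 m3
Vol water = 164 / 1000 = 0.164 m3
Vol sand = 734 / (2.65 * 1000) = 0.276981 m3
Vol gravel = 1121 / (2.70 * 1000) = 0.415185 m3
Total solid + water volume = 0.987277 m3
Air = (1 - 0.987277) * 100 = 1.27%

1.27


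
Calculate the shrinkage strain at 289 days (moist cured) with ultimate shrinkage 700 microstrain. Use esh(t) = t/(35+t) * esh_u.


esh(289) = 289 / (35 + 289) * 700
= 289 / 324 * 700
= 624.4 microstrain

624.4


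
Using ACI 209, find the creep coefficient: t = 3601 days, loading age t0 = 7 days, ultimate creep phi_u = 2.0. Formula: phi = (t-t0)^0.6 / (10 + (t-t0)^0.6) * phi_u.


dt = 3601 - 7 = 3594
phi = 3594^0.6 / (10 + 3594^0.6) * 2.0
= 1.863

1.863


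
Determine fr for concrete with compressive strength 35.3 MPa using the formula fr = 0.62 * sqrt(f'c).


fr = 0.62 * sqrt(35.3)
= 3.684 MPa

3.684


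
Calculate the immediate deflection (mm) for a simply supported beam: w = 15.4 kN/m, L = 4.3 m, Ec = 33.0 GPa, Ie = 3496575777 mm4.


Convert: L = 4.3 m = 4300 mm, Ec = 33.0 GPa = 33000 MPa
delta = 5 * 15.4 * 4300^4 / (384 * 33000 * 3496575777)
= 0.59 mm

0.59


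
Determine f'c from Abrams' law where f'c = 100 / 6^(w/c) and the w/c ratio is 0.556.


f'c = 100 / 6^0.556
= 100 / 2.708
= 36.93 MPa

36.93


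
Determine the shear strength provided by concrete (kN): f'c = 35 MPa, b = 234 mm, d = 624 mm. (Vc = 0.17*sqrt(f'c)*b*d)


Vc = 0.17 * sqrt(35) * 234 * 624 / 1000
= 146.85 kN

146.85


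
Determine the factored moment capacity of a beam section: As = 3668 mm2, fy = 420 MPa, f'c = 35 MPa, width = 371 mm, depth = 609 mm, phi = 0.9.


a = As * fy / (0.85 * f'c * b)
= 3668 * 420 / (0.85 * 35 * 371)
= 139.5782 mm
Mn = As * fy * (d - a/2) / 10^6
= 830.6867 kN-m
phi*Mn = 0.9 * 830.6867 = 747.62 kN-m

747.62


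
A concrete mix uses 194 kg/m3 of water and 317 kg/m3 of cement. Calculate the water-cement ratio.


w/c = water / cement
w/c = 194 / 317 = 0.612

0.612


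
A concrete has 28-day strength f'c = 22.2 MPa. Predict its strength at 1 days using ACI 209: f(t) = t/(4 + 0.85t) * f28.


f(1) = 1 / (4 + 0.85 * 1) * 22.2
= 1 / 4.85 * 22.2
= 4.58 MPa

4.58


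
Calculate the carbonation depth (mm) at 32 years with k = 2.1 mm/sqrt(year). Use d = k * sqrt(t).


depth = k * sqrt(t)
= 2.1 * sqrt(32)
= 11.88 mm

11.88


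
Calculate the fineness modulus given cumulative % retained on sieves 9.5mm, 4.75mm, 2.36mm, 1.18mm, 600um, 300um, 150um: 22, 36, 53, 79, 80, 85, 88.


FM = sum(cumulative % retained) / 100
= 443 / 100
= 4.43

4.43


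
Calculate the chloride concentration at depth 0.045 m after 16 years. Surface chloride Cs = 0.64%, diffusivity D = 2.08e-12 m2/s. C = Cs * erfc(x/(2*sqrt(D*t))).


t_seconds = 16 * 365.25 * 24 * 3600 = 504921600.0 s
arg = 0.045 / (2 * sqrt(2.08e-12 * 504921600.0))
= 0.6943
erfc(0.6943) = 0.3262
C = 0.64 * 0.3262 = 0.2087%

0.2087


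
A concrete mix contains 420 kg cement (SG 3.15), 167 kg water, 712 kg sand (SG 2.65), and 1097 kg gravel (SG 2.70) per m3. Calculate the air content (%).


Vol cement = 420 / (3.15 * 1000) = 0.133333 m3
Vol water = 167 / 1000 = 0.167 m3
Vol sand = 712 / (2.65 * 1000) = 0.268679 m3
Vol gravel = 1097 / (2.70 * 1000) = 0.406296 m3
Total solid + water volume = 0.975309 m3
Air = (1 - 0.975309) * 100 = 2.47%

2.47


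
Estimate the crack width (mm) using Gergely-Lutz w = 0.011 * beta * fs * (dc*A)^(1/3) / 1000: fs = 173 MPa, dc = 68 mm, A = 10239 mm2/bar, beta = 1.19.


w = 0.011 * beta * fs * (dc * A)^(1/3) / 1000
= 0.011 * 1.19 * 173 * (68 * 10239)^(1/3) / 1000
= 0.201 mm

0.201


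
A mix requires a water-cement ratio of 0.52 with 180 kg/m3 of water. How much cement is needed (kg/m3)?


Cement = water / (w/c)
= 180 / 0.52
= 346.2 kg/m3

346.2


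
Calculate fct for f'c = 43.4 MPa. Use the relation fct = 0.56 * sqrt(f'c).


fct = 0.56 * sqrt(43.4)
= 0.56 * 6.588
= 3.689 MPa

3.689


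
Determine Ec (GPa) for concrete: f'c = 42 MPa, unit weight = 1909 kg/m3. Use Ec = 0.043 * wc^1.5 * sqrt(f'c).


Ec = 0.043 * 1909^1.5 * sqrt(42) / 1000
= 23.24 GPa

23.24


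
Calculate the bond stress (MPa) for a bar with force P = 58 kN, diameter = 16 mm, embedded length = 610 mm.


u = P / (pi * db * ld)
= 58 * 1000 / (pi * 16 * 610)
= 1.892 MPa

1.892


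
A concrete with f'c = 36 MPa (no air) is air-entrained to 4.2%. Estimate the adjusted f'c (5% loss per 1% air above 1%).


Strength loss = (4.2 - 1) * 5 = 16.0%
f'c = 36 * (1 - 16.0/100)
= 30.24 MPa

30.24


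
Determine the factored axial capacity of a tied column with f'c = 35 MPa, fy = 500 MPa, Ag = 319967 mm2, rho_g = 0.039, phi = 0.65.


Ast = rho * Ag = 0.039 * 319967 = 12478.713 mm2
phi*Pn = 0.65 * 0.80 * (0.85 * 35 * (319967 - 12478.713) + 500 * 12478.713) / 1000
= 8001.31 kN

8001.31


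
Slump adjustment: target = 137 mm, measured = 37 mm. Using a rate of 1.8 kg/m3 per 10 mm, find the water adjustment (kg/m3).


Difference = 137 - 37 = 100 mm
Water adjustment = 100 * 1.8 / 10 = 18.0 kg/m3

18.0


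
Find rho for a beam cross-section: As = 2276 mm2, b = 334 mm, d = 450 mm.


rho = As / (b * d)
= 2276 / (334 * 450)
= 0.0151

0.0151


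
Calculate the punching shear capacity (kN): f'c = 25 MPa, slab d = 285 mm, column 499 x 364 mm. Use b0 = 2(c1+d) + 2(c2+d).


b0 = 2*(499 + 285) + 2*(364 + 285) = 2866 mm
Vc = 0.33 * sqrt(25) * 2866 * 285 / 1000
= 1347.74 kN

1347.74


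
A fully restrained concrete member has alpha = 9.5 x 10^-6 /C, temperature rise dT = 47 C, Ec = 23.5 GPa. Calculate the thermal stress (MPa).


sigma = alpha * dT * Ec
= 9.5e-6 * 47 * 23.5 * 1000
= 10.493 MPa

10.493


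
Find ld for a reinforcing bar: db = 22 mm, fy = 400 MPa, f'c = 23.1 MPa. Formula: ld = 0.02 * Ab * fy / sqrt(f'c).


Ab = pi * 22^2 / 4 = 380.133 mm2
ld = 0.02 * 380.133 * 400 / sqrt(23.1)
= 632.7 mm

632.7


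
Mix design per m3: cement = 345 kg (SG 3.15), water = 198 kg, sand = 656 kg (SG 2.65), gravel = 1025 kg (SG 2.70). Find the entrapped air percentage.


Vol cement = 345 / (3.15 * 1000) = 0.109524 m3
Vol water = 198 / 1000 = 0.198 m3
Vol sand = 656 / (2.65 * 1000) = 0.247547 m3
Vol gravel = 1025 / (2.70 * 1000) = 0.37963 m3
Total solid + water volume = 0.934701 m3
Air = (1 - 0.934701) * 100 = 6.53%

6.53


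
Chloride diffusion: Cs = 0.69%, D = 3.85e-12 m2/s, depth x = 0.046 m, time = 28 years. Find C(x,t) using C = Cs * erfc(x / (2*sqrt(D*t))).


t_seconds = 28 * 365.25 * 24 * 3600 = 883612800.0 s
arg = 0.046 / (2 * sqrt(3.85e-12 * 883612800.0))
= 0.3943
erfc(0.3943) = 0.5771
C = 0.69 * 0.5771 = 0.3982%

0.3982


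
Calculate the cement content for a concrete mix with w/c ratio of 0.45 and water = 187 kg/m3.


Cement = water / (w/c)
= 187 / 0.45
= 415.6 kg/m3

415.6


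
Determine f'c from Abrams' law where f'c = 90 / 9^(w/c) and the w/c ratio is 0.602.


f'c = 90 / 9^0.602
= 90 / 3.754
= 23.98 MPa

23.98


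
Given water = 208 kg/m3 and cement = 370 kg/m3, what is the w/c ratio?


w/c = water / cement
w/c = 208 / 370 = 0.562

0.562


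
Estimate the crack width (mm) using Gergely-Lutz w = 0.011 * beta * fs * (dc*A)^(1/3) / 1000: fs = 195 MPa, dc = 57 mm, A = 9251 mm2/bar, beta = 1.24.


w = 0.011 * beta * fs * (dc * A)^(1/3) / 1000
= 0.011 * 1.24 * 195 * (57 * 9251)^(1/3) / 1000
= 0.215 mm

0.215


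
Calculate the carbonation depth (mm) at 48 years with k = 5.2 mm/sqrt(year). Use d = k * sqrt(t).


depth = k * sqrt(t)
= 5.2 * sqrt(48)
= 36.03 mm

36.03


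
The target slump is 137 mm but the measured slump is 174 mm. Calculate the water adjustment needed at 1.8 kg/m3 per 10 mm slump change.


Difference = 137 - 174 = -37 mm
Water adjustment = -37 * 1.8 / 10 = -6.7 kg/m3

-6.7


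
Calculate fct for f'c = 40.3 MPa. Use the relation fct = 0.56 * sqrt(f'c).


fct = 0.56 * sqrt(40.3)
= 0.56 * 6.348
= 3.555 MPa

3.555


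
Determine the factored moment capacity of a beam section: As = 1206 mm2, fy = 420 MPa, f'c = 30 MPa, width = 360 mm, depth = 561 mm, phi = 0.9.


a = As * fy / (0.85 * f'c * b)
= 1206 * 420 / (0.85 * 30 * 360)
= 55.1765 mm
Mn = As * fy * (d - a/2) / 10^6
= 270.1837 kN-m
phi*Mn = 0.9 * 270.1837 = 243.17 kN-m

243.17


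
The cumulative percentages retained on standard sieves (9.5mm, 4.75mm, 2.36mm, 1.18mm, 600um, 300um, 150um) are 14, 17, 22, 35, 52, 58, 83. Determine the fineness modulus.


FM = sum(cumulative % retained) / 100
= 281 / 100
= 2.81

2.81


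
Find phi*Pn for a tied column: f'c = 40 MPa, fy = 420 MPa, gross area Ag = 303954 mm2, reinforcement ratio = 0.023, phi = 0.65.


Ast = rho * Ag = 0.023 * 303954 = 6990.942 mm2
phi*Pn = 0.65 * 0.80 * (0.85 * 40 * (303954 - 6990.942) + 420 * 6990.942) / 1000
= 6777.13 kN

6777.13


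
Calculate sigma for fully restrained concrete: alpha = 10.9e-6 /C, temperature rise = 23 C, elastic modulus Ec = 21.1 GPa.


sigma = alpha * dT * Ec
= 10.9e-6 * 23 * 21.1 * 1000
= 5.29 MPa

5.29


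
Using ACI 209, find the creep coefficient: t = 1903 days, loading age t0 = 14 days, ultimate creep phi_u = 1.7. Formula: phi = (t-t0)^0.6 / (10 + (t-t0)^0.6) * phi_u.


dt = 1903 - 14 = 1889
phi = 1889^0.6 / (10 + 1889^0.6) * 1.7
= 1.534

1.534


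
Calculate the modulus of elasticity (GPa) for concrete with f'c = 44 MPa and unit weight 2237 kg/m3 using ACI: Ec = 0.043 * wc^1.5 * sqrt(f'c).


Ec = 0.043 * 2237^1.5 * sqrt(44) / 1000
= 30.18 GPa

30.18


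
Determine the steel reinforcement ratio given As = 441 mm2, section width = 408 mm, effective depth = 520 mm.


rho = As / (b * d)
= 441 / (408 * 520)
= 0.0021

0.0021


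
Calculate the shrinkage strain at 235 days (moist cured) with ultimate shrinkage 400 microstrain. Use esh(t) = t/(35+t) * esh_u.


esh(235) = 235 / (35 + 235) * 400
= 235 / 270 * 400
= 348.1 microstrain

348.1


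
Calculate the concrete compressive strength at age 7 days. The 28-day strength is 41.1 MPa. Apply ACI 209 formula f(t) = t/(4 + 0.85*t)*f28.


f(7) = 7 / (4 + 0.85 * 7) * 41.1
= 7 / 9.95 * 41.1
= 28.91 MPa

28.91


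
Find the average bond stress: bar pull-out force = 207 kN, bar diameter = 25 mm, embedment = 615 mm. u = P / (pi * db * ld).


u = P / (pi * db * ld)
= 207 * 1000 / (pi * 25 * 615)
= 4.286 MPa

4.286


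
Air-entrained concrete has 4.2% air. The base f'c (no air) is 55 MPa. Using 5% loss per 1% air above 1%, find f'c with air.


Strength loss = (4.2 - 1) * 5 = 16.0%
f'c = 55 * (1 - 16.0/100)
= 46.2 MPa

46.2


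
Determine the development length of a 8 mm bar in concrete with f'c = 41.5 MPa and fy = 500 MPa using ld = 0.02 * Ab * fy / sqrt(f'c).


Ab = pi * 8^2 / 4 = 50.265 mm2
ld = 0.02 * 50.265 * 500 / sqrt(41.5)
= 78.0 mm

78.0


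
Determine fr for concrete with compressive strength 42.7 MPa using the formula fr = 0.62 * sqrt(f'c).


fr = 0.62 * sqrt(42.7)
= 4.051 MPa

4.051


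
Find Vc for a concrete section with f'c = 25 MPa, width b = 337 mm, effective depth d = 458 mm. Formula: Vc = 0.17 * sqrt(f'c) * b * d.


Vc = 0.17 * sqrt(25) * 337 * 458 / 1000
= 131.19 kN

131.19


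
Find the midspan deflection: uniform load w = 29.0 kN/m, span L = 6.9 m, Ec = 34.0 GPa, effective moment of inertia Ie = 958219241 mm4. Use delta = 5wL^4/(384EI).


Convert: L = 6.9 m = 6900 mm, Ec = 34.0 GPa = 34000 MPa
delta = 5 * 29.0 * 6900^4 / (384 * 34000 * 958219241)
= 26.27 mm

26.27


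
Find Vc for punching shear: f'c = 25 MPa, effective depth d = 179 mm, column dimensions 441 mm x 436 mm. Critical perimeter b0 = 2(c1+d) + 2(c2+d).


b0 = 2*(441 + 179) + 2*(436 + 179) = 2470 mm
Vc = 0.33 * sqrt(25) * 2470 * 179 / 1000
= 729.51 kN

729.51


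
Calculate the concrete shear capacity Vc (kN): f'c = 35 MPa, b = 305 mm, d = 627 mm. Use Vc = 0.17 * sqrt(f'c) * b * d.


Vc = 0.17 * sqrt(35) * 305 * 627 / 1000
= 192.33 kN

192.33


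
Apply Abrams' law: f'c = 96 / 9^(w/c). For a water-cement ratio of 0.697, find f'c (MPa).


f'c = 96 / 9^0.697
= 96 / 4.625
= 20.76 MPa

20.76


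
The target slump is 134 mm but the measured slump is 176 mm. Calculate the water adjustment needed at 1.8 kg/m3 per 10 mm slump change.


Difference = 134 - 176 = -42 mm
Water adjustment = -42 * 1.8 / 10 = -7.6 kg/m3

-7.6


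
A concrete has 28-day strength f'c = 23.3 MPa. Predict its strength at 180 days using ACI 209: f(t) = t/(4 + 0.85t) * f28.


f(180) = 180 / (4 + 0.85 * 180) * 23.3
= 180 / 157.0 * 23.3
= 26.71 MPa

26.71


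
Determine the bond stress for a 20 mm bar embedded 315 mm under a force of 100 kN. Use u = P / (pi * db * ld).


u = P / (pi * db * ld)
= 100 * 1000 / (pi * 20 * 315)
= 5.053 MPa

5.053


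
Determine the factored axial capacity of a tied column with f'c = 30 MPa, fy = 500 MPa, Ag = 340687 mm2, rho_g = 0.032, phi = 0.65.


Ast = rho * Ag = 0.032 * 340687 = 10901.984 mm2
phi*Pn = 0.65 * 0.80 * (0.85 * 30 * (340687 - 10901.984) + 500 * 10901.984) / 1000
= 7207.47 kN

7207.47


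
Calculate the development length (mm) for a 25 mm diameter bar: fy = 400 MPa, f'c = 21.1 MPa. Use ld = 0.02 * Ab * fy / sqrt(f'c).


Ab = pi * 25^2 / 4 = 490.874 mm2
ld = 0.02 * 490.874 * 400 / sqrt(21.1)
= 854.9 mm

854.9


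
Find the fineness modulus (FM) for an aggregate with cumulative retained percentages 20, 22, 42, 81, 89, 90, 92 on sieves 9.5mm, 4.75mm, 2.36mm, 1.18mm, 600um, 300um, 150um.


FM = sum(cumulative % retained) / 100
= 436 / 100
= 4.36

4.36


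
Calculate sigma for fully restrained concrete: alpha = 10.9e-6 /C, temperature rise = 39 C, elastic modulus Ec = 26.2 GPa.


sigma = alpha * dT * Ec
= 10.9e-6 * 39 * 26.2 * 1000
= 11.138 MPa

11.138


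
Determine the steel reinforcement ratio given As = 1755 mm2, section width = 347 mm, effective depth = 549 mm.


rho = As / (b * d)
= 1755 / (347 * 549)
= 0.0092

0.0092


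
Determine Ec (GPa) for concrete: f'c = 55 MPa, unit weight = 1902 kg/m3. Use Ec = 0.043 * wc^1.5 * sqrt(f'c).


Ec = 0.043 * 1902^1.5 * sqrt(55) / 1000
= 26.45 GPa

26.45


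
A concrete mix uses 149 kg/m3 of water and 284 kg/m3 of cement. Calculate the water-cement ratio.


w/c = water / cement
w/c = 149 / 284 = 0.525

0.525


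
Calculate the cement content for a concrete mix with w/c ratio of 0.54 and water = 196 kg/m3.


Cement = water / (w/c)
= 196 / 0.54
= 363.0 kg/m3

363.0


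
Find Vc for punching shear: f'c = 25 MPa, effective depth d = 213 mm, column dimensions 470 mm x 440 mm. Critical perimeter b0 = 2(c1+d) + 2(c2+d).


b0 = 2*(470 + 213) + 2*(440 + 213) = 2672 mm
Vc = 0.33 * sqrt(25) * 2672 * 213 / 1000
= 939.07 kN

939.07


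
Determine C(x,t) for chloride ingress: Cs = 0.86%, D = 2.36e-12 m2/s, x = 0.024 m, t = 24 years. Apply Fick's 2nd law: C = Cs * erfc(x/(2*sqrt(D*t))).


t_seconds = 24 * 365.25 * 24 * 3600 = 757382400.0 s
arg = 0.024 / (2 * sqrt(2.36e-12 * 757382400.0))
= 0.2838
erfc(0.2838) = 0.6881
C = 0.86 * 0.6881 = 0.5918%

0.5918


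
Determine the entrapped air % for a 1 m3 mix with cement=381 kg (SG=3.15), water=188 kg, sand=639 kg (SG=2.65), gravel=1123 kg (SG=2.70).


Vol cement = 381 / (3.15 * 1000) = 0.120952 m3
Vol water = 188 / 1000 = 0.188 m3
Vol sand = 639 / (2.65 * 1000) = 0.241132 m3
Vol gravel = 1123 / (2.70 * 1000) = 0.415926 m3
Total solid + water volume = 0.96601 m3
Air = (1 - 0.96601) * 100 = 3.4%

3.4


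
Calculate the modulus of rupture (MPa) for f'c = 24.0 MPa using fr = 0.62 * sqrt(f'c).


fr = 0.62 * sqrt(24.0)
= 3.037 MPa

3.037


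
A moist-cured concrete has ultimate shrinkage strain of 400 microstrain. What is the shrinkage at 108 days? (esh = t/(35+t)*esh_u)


esh(108) = 108 / (35 + 108) * 400
= 108 / 143 * 400
= 302.1 microstrain

302.1


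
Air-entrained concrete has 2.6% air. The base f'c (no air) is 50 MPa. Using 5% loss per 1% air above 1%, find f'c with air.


Strength loss = (2.6 - 1) * 5 = 8.0%
f'c = 50 * (1 - 8.0/100)
= 46.0 MPa

46.0


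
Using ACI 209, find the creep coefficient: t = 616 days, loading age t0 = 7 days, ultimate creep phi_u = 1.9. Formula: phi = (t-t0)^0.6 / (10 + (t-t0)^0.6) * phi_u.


dt = 616 - 7 = 609
phi = 609^0.6 / (10 + 609^0.6) * 1.9
= 1.566

1.566


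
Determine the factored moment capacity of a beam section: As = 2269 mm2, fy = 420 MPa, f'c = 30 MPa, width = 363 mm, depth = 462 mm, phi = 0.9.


a = As * fy / (0.85 * f'c * b)
= 2269 * 420 / (0.85 * 30 * 363)
= 102.9525 mm
Mn = As * fy * (d - a/2) / 10^6
= 391.2209 kN-m
phi*Mn = 0.9 * 391.2209 = 352.1 kN-m

352.1


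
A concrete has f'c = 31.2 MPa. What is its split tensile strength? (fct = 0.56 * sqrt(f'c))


fct = 0.56 * sqrt(31.2)
= 0.56 * 5.586
= 3.128 MPa

3.128


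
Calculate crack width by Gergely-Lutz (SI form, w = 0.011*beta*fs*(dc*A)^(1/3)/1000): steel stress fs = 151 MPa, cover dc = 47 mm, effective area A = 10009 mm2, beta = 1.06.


w = 0.011 * beta * fs * (dc * A)^(1/3) / 1000
= 0.011 * 1.06 * 151 * (47 * 10009)^(1/3) / 1000
= 0.137 mm

0.137


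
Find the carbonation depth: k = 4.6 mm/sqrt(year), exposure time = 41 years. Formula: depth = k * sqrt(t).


depth = k * sqrt(t)
= 4.6 * sqrt(41)
= 29.45 mm

29.45


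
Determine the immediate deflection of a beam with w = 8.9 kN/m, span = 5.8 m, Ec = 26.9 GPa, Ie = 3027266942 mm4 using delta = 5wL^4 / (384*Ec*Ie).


Convert: L = 5.8 m = 5800 mm, Ec = 26.9 GPa = 26900 MPa
delta = 5 * 8.9 * 5800^4 / (384 * 26900 * 3027266942)
= 1.61 mm

1.61


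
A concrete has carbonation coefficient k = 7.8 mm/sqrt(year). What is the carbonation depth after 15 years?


depth = k * sqrt(t)
= 7.8 * sqrt(15)
= 30.21 mm

30.21


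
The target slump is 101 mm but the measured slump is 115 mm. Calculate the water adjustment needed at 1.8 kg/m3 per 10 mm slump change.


Difference = 101 - 115 = -14 mm
Water adjustment = -14 * 1.8 / 10 = -2.5 kg/m3

-2.5


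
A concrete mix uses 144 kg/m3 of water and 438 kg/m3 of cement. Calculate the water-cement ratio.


w/c = water / cement
w/c = 144 / 438 = 0.329

0.329


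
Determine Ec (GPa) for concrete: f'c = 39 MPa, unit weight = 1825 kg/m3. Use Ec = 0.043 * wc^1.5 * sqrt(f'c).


Ec = 0.043 * 1825^1.5 * sqrt(39) / 1000
= 20.94 GPa

20.94


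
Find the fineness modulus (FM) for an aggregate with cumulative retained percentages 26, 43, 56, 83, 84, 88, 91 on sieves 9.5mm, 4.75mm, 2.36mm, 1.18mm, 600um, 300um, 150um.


FM = sum(cumulative % retained) / 100
= 471 / 100
= 4.71

4.71


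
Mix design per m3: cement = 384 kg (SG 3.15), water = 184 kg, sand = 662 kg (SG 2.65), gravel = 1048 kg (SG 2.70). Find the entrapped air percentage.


Vol cement = 384 / (3.15 * 1000) = 0.121905 m3
Vol water = 184 / 1000 = 0.184 m3
Vol sand = 662 / (2.65 * 1000) = 0.249811 m3
Vol gravel = 1048 / (2.70 * 1000) = 0.388148 m3
Total solid + water volume = 0.943864 m3
Air = (1 - 0.943864) * 100 = 5.61%

5.61


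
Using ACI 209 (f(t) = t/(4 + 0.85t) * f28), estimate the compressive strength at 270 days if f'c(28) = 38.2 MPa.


f(270) = 270 / (4 + 0.85 * 270) * 38.2
= 270 / 233.5 * 38.2
= 44.17 MPa

44.17


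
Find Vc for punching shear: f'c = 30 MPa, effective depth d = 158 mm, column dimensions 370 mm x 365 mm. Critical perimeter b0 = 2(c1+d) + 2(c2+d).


b0 = 2*(370 + 158) + 2*(365 + 158) = 2102 mm
Vc = 0.33 * sqrt(30) * 2102 * 158 / 1000
= 600.29 kN

600.29


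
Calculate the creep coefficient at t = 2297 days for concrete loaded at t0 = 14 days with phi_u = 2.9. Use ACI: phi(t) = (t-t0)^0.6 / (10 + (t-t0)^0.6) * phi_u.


dt = 2297 - 14 = 2283
phi = 2283^0.6 / (10 + 2283^0.6) * 2.9
= 2.645

2.645


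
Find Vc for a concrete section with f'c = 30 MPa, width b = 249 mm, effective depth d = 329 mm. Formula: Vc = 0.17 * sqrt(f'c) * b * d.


Vc = 0.17 * sqrt(30) * 249 * 329 / 1000
= 76.28 kN

76.28


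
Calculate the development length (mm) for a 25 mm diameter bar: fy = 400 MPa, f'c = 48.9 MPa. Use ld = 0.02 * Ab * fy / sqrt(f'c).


Ab = pi * 25^2 / 4 = 490.874 mm2
ld = 0.02 * 490.874 * 400 / sqrt(48.9)
= 561.6 mm

561.6


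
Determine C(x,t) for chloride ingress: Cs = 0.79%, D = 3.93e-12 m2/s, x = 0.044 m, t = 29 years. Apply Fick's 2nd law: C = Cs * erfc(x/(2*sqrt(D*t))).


t_seconds = 29 * 365.25 * 24 * 3600 = 915170400.0 s
arg = 0.044 / (2 * sqrt(3.93e-12 * 915170400.0))
= 0.3668
erfc(0.3668) = 0.6039
C = 0.79 * 0.6039 = 0.4771%

0.4771


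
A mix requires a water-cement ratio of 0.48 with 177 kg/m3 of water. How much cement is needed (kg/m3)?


Cement = water / (w/c)
= 177 / 0.48
= 368.8 kg/m3

368.8


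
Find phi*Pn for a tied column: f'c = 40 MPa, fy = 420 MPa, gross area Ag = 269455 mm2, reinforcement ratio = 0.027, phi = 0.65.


Ast = rho * Ag = 0.027 * 269455 = 7275.285 mm2
phi*Pn = 0.65 * 0.80 * (0.85 * 40 * (269455 - 7275.285) + 420 * 7275.285) / 1000
= 6224.26 kN

6224.26


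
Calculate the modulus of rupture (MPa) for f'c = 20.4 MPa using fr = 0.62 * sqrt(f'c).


fr = 0.62 * sqrt(20.4)
= 2.8 MPa

2.8


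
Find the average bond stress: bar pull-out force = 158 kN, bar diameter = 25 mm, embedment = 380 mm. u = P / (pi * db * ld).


u = P / (pi * db * ld)
= 158 * 1000 / (pi * 25 * 380)
= 5.294 MPa

5.294


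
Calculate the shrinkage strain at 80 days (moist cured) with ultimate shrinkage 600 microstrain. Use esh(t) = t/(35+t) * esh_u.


esh(80) = 80 / (35 + 80) * 600
= 80 / 115 * 600
= 417.4 microstrain

417.4


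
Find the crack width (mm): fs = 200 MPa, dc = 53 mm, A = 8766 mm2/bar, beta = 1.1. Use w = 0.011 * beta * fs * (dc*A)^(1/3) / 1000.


w = 0.011 * beta * fs * (dc * A)^(1/3) / 1000
= 0.011 * 1.1 * 200 * (53 * 8766)^(1/3) / 1000
= 0.187 mm

0.187


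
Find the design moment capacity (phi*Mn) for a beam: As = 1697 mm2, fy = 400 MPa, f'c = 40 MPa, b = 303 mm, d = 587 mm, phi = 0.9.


a = As * fy / (0.85 * f'c * b)
= 1697 * 400 / (0.85 * 40 * 303)
= 65.8901 mm
Mn = As * fy * (d - a/2) / 10^6
= 376.0925 kN-m
phi*Mn = 0.9 * 376.0925 = 338.48 kN-m

338.48


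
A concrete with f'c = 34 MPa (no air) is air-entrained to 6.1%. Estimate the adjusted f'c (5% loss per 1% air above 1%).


Strength loss = (6.1 - 1) * 5 = 25.5%
f'c = 34 * (1 - 25.5/100)
= 25.33 MPa

25.33


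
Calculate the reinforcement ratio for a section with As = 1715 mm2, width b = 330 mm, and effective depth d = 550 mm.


rho = As / (b * d)
= 1715 / (330 * 550)
= 0.0094

0.0094


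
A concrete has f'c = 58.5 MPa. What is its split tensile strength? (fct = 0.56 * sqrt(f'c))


fct = 0.56 * sqrt(58.5)
= 0.56 * 7.649
= 4.283 MPa

4.283


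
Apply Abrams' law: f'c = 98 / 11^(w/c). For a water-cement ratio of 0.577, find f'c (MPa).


f'c = 98 / 11^0.577
= 98 / 3.989
= 24.57 MPa

24.57


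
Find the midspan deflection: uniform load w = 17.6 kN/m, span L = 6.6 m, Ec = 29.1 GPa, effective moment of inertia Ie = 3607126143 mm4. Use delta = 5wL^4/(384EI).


Convert: L = 6.6 m = 6600 mm, Ec = 29.1 GPa = 29100 MPa
delta = 5 * 17.6 * 6600^4 / (384 * 29100 * 3607126143)
= 4.14 mm

4.14


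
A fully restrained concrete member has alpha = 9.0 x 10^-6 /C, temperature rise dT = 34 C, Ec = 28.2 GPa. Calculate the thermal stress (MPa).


sigma = alpha * dT * Ec
= 9.0e-6 * 34 * 28.2 * 1000
= 8.629 MPa

8.629


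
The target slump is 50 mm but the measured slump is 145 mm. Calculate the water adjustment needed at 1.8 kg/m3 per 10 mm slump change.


Difference = 50 - 145 = -95 mm
Water adjustment = -95 * 1.8 / 10 = -17.1 kg/m3

-17.1


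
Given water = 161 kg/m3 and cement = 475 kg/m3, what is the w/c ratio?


w/c = water / cement
w/c = 161 / 475 = 0.339

0.339


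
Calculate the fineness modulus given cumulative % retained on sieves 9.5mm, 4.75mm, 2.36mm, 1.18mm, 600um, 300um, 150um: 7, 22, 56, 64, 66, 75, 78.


FM = sum(cumulative % retained) / 100
= 368 / 100
= 3.68

3.68


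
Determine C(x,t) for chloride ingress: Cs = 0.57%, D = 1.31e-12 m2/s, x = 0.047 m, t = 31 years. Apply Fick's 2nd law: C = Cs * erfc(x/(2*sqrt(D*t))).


t_seconds = 31 * 365.25 * 24 * 3600 = 978285600.0 s
arg = 0.047 / (2 * sqrt(1.31e-12 * 978285600.0))
= 0.6564
erfc(0.6564) = 0.3532
C = 0.57 * 0.3532 = 0.2013%

0.2013


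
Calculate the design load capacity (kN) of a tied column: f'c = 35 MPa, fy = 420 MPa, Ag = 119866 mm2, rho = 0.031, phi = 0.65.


Ast = rho * Ag = 0.031 * 119866 = 3715.846 mm2
phi*Pn = 0.65 * 0.80 * (0.85 * 35 * (119866 - 3715.846) + 420 * 3715.846) / 1000
= 2608.38 kN

2608.38


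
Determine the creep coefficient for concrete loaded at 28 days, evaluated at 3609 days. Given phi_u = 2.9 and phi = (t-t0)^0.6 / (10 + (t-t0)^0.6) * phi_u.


dt = 3609 - 28 = 3581
phi = 3581^0.6 / (10 + 3581^0.6) * 2.9
= 2.701

2.701


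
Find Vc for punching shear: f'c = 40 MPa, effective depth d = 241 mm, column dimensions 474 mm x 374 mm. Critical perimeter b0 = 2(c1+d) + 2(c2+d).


b0 = 2*(474 + 241) + 2*(374 + 241) = 2660 mm
Vc = 0.33 * sqrt(40) * 2660 * 241 / 1000
= 1337.96 kN

1337.96


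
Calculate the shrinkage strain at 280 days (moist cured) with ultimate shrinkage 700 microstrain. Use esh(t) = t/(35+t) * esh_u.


esh(280) = 280 / (35 + 280) * 700
= 280 / 315 * 700
= 622.2 microstrain

622.2


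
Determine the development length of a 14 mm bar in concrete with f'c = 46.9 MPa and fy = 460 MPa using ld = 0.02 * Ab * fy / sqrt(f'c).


Ab = pi * 14^2 / 4 = 153.938 mm2
ld = 0.02 * 153.938 * 460 / sqrt(46.9)
= 206.8 mm

206.8


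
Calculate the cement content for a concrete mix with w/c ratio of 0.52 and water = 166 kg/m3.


Cement = water / (w/c)
= 166 / 0.52
= 319.2 kg/m3

319.2


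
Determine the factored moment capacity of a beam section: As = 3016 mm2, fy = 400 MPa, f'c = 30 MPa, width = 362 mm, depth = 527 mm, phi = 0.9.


a = As * fy / (0.85 * f'c * b)
= 3016 * 400 / (0.85 * 30 * 362)
= 130.6901 mm
Mn = As * fy * (d - a/2) / 10^6
= 556.9406 kN-m
phi*Mn = 0.9 * 556.9406 = 501.25 kN-m

501.25


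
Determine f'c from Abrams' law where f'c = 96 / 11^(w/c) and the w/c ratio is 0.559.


f'c = 96 / 11^0.559
= 96 / 3.821
= 25.13 MPa

25.13


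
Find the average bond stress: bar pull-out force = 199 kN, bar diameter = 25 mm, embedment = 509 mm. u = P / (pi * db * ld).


u = P / (pi * db * ld)
= 199 * 1000 / (pi * 25 * 509)
= 4.978 MPa

4.978


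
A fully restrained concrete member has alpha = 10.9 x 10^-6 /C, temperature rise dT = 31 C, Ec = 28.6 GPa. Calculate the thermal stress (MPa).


sigma = alpha * dT * Ec
= 10.9e-6 * 31 * 28.6 * 1000
= 9.664 MPa

9.664


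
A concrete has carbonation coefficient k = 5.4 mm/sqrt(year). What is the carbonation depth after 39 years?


depth = k * sqrt(t)
= 5.4 * sqrt(39)
= 33.72 mm

33.72


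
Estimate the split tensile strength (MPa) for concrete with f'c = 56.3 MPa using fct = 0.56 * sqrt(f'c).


fct = 0.56 * sqrt(56.3)
= 0.56 * 7.503
= 4.202 MPa

4.202


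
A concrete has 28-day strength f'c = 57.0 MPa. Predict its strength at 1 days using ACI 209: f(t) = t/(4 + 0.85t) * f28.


f(1) = 1 / (4 + 0.85 * 1) * 57.0
= 1 / 4.85 * 57.0
= 11.75 MPa

11.75


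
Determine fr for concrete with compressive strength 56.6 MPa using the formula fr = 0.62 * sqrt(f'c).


fr = 0.62 * sqrt(56.6)
= 4.664 MPa

4.664


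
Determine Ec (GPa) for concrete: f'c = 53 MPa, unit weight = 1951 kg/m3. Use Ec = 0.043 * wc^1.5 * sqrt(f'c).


Ec = 0.043 * 1951^1.5 * sqrt(53) / 1000
= 26.98 GPa

26.98


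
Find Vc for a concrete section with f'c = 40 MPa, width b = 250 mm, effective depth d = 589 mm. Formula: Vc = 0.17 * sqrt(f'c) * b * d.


Vc = 0.17 * sqrt(40) * 250 * 589 / 1000
= 158.32 kN

158.32


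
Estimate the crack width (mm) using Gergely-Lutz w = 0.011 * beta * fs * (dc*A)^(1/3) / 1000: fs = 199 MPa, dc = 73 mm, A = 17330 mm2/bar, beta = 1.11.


w = 0.011 * beta * fs * (dc * A)^(1/3) / 1000
= 0.011 * 1.11 * 199 * (73 * 17330)^(1/3) / 1000
= 0.263 mm

0.263


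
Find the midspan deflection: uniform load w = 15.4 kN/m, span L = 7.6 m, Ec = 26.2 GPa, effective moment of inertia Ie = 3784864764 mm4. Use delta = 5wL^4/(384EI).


Convert: L = 7.6 m = 7600 mm, Ec = 26.2 GPa = 26200 MPa
delta = 5 * 15.4 * 7600^4 / (384 * 26200 * 3784864764)
= 6.75 mm

6.75
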